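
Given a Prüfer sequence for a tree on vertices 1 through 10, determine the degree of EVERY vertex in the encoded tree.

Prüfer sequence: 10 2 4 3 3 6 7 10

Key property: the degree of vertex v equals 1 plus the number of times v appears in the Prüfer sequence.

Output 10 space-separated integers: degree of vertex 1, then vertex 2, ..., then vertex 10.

Answer: 1 2 3 2 1 2 2 1 1 3

Derivation:
p_1 = 10: count[10] becomes 1
p_2 = 2: count[2] becomes 1
p_3 = 4: count[4] becomes 1
p_4 = 3: count[3] becomes 1
p_5 = 3: count[3] becomes 2
p_6 = 6: count[6] becomes 1
p_7 = 7: count[7] becomes 1
p_8 = 10: count[10] becomes 2
Degrees (1 + count): deg[1]=1+0=1, deg[2]=1+1=2, deg[3]=1+2=3, deg[4]=1+1=2, deg[5]=1+0=1, deg[6]=1+1=2, deg[7]=1+1=2, deg[8]=1+0=1, deg[9]=1+0=1, deg[10]=1+2=3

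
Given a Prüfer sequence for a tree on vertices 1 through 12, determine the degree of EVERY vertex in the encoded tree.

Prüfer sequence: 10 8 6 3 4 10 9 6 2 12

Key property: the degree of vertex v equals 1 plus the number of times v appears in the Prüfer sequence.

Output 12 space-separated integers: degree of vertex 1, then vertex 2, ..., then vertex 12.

Answer: 1 2 2 2 1 3 1 2 2 3 1 2

Derivation:
p_1 = 10: count[10] becomes 1
p_2 = 8: count[8] becomes 1
p_3 = 6: count[6] becomes 1
p_4 = 3: count[3] becomes 1
p_5 = 4: count[4] becomes 1
p_6 = 10: count[10] becomes 2
p_7 = 9: count[9] becomes 1
p_8 = 6: count[6] becomes 2
p_9 = 2: count[2] becomes 1
p_10 = 12: count[12] becomes 1
Degrees (1 + count): deg[1]=1+0=1, deg[2]=1+1=2, deg[3]=1+1=2, deg[4]=1+1=2, deg[5]=1+0=1, deg[6]=1+2=3, deg[7]=1+0=1, deg[8]=1+1=2, deg[9]=1+1=2, deg[10]=1+2=3, deg[11]=1+0=1, deg[12]=1+1=2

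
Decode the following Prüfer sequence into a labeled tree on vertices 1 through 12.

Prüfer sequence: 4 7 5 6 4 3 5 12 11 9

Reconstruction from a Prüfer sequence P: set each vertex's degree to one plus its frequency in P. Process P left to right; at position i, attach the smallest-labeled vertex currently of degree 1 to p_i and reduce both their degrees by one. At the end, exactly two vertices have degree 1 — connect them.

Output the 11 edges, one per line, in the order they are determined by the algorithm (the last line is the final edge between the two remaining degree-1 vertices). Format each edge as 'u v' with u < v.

Initial degrees: {1:1, 2:1, 3:2, 4:3, 5:3, 6:2, 7:2, 8:1, 9:2, 10:1, 11:2, 12:2}
Step 1: smallest deg-1 vertex = 1, p_1 = 4. Add edge {1,4}. Now deg[1]=0, deg[4]=2.
Step 2: smallest deg-1 vertex = 2, p_2 = 7. Add edge {2,7}. Now deg[2]=0, deg[7]=1.
Step 3: smallest deg-1 vertex = 7, p_3 = 5. Add edge {5,7}. Now deg[7]=0, deg[5]=2.
Step 4: smallest deg-1 vertex = 8, p_4 = 6. Add edge {6,8}. Now deg[8]=0, deg[6]=1.
Step 5: smallest deg-1 vertex = 6, p_5 = 4. Add edge {4,6}. Now deg[6]=0, deg[4]=1.
Step 6: smallest deg-1 vertex = 4, p_6 = 3. Add edge {3,4}. Now deg[4]=0, deg[3]=1.
Step 7: smallest deg-1 vertex = 3, p_7 = 5. Add edge {3,5}. Now deg[3]=0, deg[5]=1.
Step 8: smallest deg-1 vertex = 5, p_8 = 12. Add edge {5,12}. Now deg[5]=0, deg[12]=1.
Step 9: smallest deg-1 vertex = 10, p_9 = 11. Add edge {10,11}. Now deg[10]=0, deg[11]=1.
Step 10: smallest deg-1 vertex = 11, p_10 = 9. Add edge {9,11}. Now deg[11]=0, deg[9]=1.
Final: two remaining deg-1 vertices are 9, 12. Add edge {9,12}.

Answer: 1 4
2 7
5 7
6 8
4 6
3 4
3 5
5 12
10 11
9 11
9 12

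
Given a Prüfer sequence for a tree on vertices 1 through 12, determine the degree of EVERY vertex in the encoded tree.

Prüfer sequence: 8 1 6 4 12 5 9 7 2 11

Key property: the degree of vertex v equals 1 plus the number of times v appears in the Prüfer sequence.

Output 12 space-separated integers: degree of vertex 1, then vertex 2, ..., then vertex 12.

Answer: 2 2 1 2 2 2 2 2 2 1 2 2

Derivation:
p_1 = 8: count[8] becomes 1
p_2 = 1: count[1] becomes 1
p_3 = 6: count[6] becomes 1
p_4 = 4: count[4] becomes 1
p_5 = 12: count[12] becomes 1
p_6 = 5: count[5] becomes 1
p_7 = 9: count[9] becomes 1
p_8 = 7: count[7] becomes 1
p_9 = 2: count[2] becomes 1
p_10 = 11: count[11] becomes 1
Degrees (1 + count): deg[1]=1+1=2, deg[2]=1+1=2, deg[3]=1+0=1, deg[4]=1+1=2, deg[5]=1+1=2, deg[6]=1+1=2, deg[7]=1+1=2, deg[8]=1+1=2, deg[9]=1+1=2, deg[10]=1+0=1, deg[11]=1+1=2, deg[12]=1+1=2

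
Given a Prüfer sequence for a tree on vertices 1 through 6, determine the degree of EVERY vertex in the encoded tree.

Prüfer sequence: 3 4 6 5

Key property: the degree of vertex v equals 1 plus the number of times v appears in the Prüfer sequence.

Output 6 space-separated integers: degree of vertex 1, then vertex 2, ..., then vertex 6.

Answer: 1 1 2 2 2 2

Derivation:
p_1 = 3: count[3] becomes 1
p_2 = 4: count[4] becomes 1
p_3 = 6: count[6] becomes 1
p_4 = 5: count[5] becomes 1
Degrees (1 + count): deg[1]=1+0=1, deg[2]=1+0=1, deg[3]=1+1=2, deg[4]=1+1=2, deg[5]=1+1=2, deg[6]=1+1=2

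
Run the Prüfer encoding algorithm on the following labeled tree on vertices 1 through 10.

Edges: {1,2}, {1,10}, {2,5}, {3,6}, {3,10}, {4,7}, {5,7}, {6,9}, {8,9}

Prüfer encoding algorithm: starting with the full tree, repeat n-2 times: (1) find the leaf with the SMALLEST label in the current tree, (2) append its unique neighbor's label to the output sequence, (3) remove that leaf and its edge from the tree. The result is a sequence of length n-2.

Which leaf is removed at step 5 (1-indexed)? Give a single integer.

Answer: 1

Derivation:
Step 1: current leaves = {4,8}. Remove leaf 4 (neighbor: 7).
Step 2: current leaves = {7,8}. Remove leaf 7 (neighbor: 5).
Step 3: current leaves = {5,8}. Remove leaf 5 (neighbor: 2).
Step 4: current leaves = {2,8}. Remove leaf 2 (neighbor: 1).
Step 5: current leaves = {1,8}. Remove leaf 1 (neighbor: 10).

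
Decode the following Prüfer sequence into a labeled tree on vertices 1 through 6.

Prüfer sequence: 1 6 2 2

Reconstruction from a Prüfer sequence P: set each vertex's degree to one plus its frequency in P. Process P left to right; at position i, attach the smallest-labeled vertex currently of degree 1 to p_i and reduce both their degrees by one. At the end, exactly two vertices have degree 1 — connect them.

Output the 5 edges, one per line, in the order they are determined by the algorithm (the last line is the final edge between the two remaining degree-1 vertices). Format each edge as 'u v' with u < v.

Answer: 1 3
1 6
2 4
2 5
2 6

Derivation:
Initial degrees: {1:2, 2:3, 3:1, 4:1, 5:1, 6:2}
Step 1: smallest deg-1 vertex = 3, p_1 = 1. Add edge {1,3}. Now deg[3]=0, deg[1]=1.
Step 2: smallest deg-1 vertex = 1, p_2 = 6. Add edge {1,6}. Now deg[1]=0, deg[6]=1.
Step 3: smallest deg-1 vertex = 4, p_3 = 2. Add edge {2,4}. Now deg[4]=0, deg[2]=2.
Step 4: smallest deg-1 vertex = 5, p_4 = 2. Add edge {2,5}. Now deg[5]=0, deg[2]=1.
Final: two remaining deg-1 vertices are 2, 6. Add edge {2,6}.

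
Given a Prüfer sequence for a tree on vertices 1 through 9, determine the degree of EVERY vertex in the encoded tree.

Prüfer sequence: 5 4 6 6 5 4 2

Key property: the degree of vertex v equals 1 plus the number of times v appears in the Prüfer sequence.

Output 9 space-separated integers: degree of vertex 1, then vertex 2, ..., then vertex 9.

Answer: 1 2 1 3 3 3 1 1 1

Derivation:
p_1 = 5: count[5] becomes 1
p_2 = 4: count[4] becomes 1
p_3 = 6: count[6] becomes 1
p_4 = 6: count[6] becomes 2
p_5 = 5: count[5] becomes 2
p_6 = 4: count[4] becomes 2
p_7 = 2: count[2] becomes 1
Degrees (1 + count): deg[1]=1+0=1, deg[2]=1+1=2, deg[3]=1+0=1, deg[4]=1+2=3, deg[5]=1+2=3, deg[6]=1+2=3, deg[7]=1+0=1, deg[8]=1+0=1, deg[9]=1+0=1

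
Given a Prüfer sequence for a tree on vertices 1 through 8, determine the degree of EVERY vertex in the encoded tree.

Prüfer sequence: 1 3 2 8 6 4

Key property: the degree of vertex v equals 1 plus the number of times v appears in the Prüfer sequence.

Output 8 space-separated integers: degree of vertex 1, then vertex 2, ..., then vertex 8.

p_1 = 1: count[1] becomes 1
p_2 = 3: count[3] becomes 1
p_3 = 2: count[2] becomes 1
p_4 = 8: count[8] becomes 1
p_5 = 6: count[6] becomes 1
p_6 = 4: count[4] becomes 1
Degrees (1 + count): deg[1]=1+1=2, deg[2]=1+1=2, deg[3]=1+1=2, deg[4]=1+1=2, deg[5]=1+0=1, deg[6]=1+1=2, deg[7]=1+0=1, deg[8]=1+1=2

Answer: 2 2 2 2 1 2 1 2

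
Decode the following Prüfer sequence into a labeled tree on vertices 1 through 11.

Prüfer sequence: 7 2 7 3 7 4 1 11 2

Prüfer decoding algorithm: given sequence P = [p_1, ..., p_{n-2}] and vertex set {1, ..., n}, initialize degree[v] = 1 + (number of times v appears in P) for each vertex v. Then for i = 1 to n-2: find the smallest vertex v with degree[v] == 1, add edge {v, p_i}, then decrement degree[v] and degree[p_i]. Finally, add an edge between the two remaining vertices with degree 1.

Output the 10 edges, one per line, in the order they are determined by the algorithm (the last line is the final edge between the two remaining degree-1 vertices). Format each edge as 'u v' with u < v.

Answer: 5 7
2 6
7 8
3 9
3 7
4 7
1 4
1 11
2 10
2 11

Derivation:
Initial degrees: {1:2, 2:3, 3:2, 4:2, 5:1, 6:1, 7:4, 8:1, 9:1, 10:1, 11:2}
Step 1: smallest deg-1 vertex = 5, p_1 = 7. Add edge {5,7}. Now deg[5]=0, deg[7]=3.
Step 2: smallest deg-1 vertex = 6, p_2 = 2. Add edge {2,6}. Now deg[6]=0, deg[2]=2.
Step 3: smallest deg-1 vertex = 8, p_3 = 7. Add edge {7,8}. Now deg[8]=0, deg[7]=2.
Step 4: smallest deg-1 vertex = 9, p_4 = 3. Add edge {3,9}. Now deg[9]=0, deg[3]=1.
Step 5: smallest deg-1 vertex = 3, p_5 = 7. Add edge {3,7}. Now deg[3]=0, deg[7]=1.
Step 6: smallest deg-1 vertex = 7, p_6 = 4. Add edge {4,7}. Now deg[7]=0, deg[4]=1.
Step 7: smallest deg-1 vertex = 4, p_7 = 1. Add edge {1,4}. Now deg[4]=0, deg[1]=1.
Step 8: smallest deg-1 vertex = 1, p_8 = 11. Add edge {1,11}. Now deg[1]=0, deg[11]=1.
Step 9: smallest deg-1 vertex = 10, p_9 = 2. Add edge {2,10}. Now deg[10]=0, deg[2]=1.
Final: two remaining deg-1 vertices are 2, 11. Add edge {2,11}.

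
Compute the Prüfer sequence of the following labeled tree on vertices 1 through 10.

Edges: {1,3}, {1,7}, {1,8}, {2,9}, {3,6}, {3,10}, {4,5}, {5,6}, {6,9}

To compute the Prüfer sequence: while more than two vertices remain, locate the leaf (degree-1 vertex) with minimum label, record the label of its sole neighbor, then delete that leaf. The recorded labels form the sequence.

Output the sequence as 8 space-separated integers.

Answer: 9 5 6 1 1 3 6 3

Derivation:
Step 1: leaves = {2,4,7,8,10}. Remove smallest leaf 2, emit neighbor 9.
Step 2: leaves = {4,7,8,9,10}. Remove smallest leaf 4, emit neighbor 5.
Step 3: leaves = {5,7,8,9,10}. Remove smallest leaf 5, emit neighbor 6.
Step 4: leaves = {7,8,9,10}. Remove smallest leaf 7, emit neighbor 1.
Step 5: leaves = {8,9,10}. Remove smallest leaf 8, emit neighbor 1.
Step 6: leaves = {1,9,10}. Remove smallest leaf 1, emit neighbor 3.
Step 7: leaves = {9,10}. Remove smallest leaf 9, emit neighbor 6.
Step 8: leaves = {6,10}. Remove smallest leaf 6, emit neighbor 3.
Done: 2 vertices remain (3, 10). Sequence = [9 5 6 1 1 3 6 3]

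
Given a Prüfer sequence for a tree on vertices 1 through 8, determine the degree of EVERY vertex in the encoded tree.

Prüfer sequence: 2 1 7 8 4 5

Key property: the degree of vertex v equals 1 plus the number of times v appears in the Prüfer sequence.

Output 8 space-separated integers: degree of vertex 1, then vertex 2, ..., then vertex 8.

p_1 = 2: count[2] becomes 1
p_2 = 1: count[1] becomes 1
p_3 = 7: count[7] becomes 1
p_4 = 8: count[8] becomes 1
p_5 = 4: count[4] becomes 1
p_6 = 5: count[5] becomes 1
Degrees (1 + count): deg[1]=1+1=2, deg[2]=1+1=2, deg[3]=1+0=1, deg[4]=1+1=2, deg[5]=1+1=2, deg[6]=1+0=1, deg[7]=1+1=2, deg[8]=1+1=2

Answer: 2 2 1 2 2 1 2 2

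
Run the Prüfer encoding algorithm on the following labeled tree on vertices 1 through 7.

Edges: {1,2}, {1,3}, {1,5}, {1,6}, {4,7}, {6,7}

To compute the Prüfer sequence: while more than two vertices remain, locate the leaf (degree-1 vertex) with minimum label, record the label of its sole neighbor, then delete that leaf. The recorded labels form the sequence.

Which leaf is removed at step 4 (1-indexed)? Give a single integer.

Answer: 5

Derivation:
Step 1: current leaves = {2,3,4,5}. Remove leaf 2 (neighbor: 1).
Step 2: current leaves = {3,4,5}. Remove leaf 3 (neighbor: 1).
Step 3: current leaves = {4,5}. Remove leaf 4 (neighbor: 7).
Step 4: current leaves = {5,7}. Remove leaf 5 (neighbor: 1).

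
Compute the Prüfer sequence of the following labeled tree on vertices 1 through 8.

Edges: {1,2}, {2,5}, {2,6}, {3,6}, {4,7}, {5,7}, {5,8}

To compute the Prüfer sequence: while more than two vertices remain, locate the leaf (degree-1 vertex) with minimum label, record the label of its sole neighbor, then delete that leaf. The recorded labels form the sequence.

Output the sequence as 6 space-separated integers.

Step 1: leaves = {1,3,4,8}. Remove smallest leaf 1, emit neighbor 2.
Step 2: leaves = {3,4,8}. Remove smallest leaf 3, emit neighbor 6.
Step 3: leaves = {4,6,8}. Remove smallest leaf 4, emit neighbor 7.
Step 4: leaves = {6,7,8}. Remove smallest leaf 6, emit neighbor 2.
Step 5: leaves = {2,7,8}. Remove smallest leaf 2, emit neighbor 5.
Step 6: leaves = {7,8}. Remove smallest leaf 7, emit neighbor 5.
Done: 2 vertices remain (5, 8). Sequence = [2 6 7 2 5 5]

Answer: 2 6 7 2 5 5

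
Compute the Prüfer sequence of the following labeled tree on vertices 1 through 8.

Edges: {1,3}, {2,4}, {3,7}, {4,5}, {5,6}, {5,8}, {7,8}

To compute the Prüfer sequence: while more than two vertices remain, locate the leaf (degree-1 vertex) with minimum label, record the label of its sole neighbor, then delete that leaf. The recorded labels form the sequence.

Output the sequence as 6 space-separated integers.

Answer: 3 4 7 5 5 8

Derivation:
Step 1: leaves = {1,2,6}. Remove smallest leaf 1, emit neighbor 3.
Step 2: leaves = {2,3,6}. Remove smallest leaf 2, emit neighbor 4.
Step 3: leaves = {3,4,6}. Remove smallest leaf 3, emit neighbor 7.
Step 4: leaves = {4,6,7}. Remove smallest leaf 4, emit neighbor 5.
Step 5: leaves = {6,7}. Remove smallest leaf 6, emit neighbor 5.
Step 6: leaves = {5,7}. Remove smallest leaf 5, emit neighbor 8.
Done: 2 vertices remain (7, 8). Sequence = [3 4 7 5 5 8]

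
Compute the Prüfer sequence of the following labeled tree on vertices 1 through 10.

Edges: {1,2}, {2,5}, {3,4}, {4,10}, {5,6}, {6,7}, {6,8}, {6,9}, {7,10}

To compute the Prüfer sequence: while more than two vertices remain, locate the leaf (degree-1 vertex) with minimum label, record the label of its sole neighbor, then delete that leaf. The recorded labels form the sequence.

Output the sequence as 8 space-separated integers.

Step 1: leaves = {1,3,8,9}. Remove smallest leaf 1, emit neighbor 2.
Step 2: leaves = {2,3,8,9}. Remove smallest leaf 2, emit neighbor 5.
Step 3: leaves = {3,5,8,9}. Remove smallest leaf 3, emit neighbor 4.
Step 4: leaves = {4,5,8,9}. Remove smallest leaf 4, emit neighbor 10.
Step 5: leaves = {5,8,9,10}. Remove smallest leaf 5, emit neighbor 6.
Step 6: leaves = {8,9,10}. Remove smallest leaf 8, emit neighbor 6.
Step 7: leaves = {9,10}. Remove smallest leaf 9, emit neighbor 6.
Step 8: leaves = {6,10}. Remove smallest leaf 6, emit neighbor 7.
Done: 2 vertices remain (7, 10). Sequence = [2 5 4 10 6 6 6 7]

Answer: 2 5 4 10 6 6 6 7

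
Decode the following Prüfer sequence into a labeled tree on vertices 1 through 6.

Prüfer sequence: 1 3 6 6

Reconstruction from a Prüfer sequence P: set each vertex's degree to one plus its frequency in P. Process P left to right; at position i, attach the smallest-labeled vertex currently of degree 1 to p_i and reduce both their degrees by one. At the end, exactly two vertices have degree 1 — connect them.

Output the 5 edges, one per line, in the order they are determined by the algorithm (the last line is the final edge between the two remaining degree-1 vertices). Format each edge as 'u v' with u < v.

Initial degrees: {1:2, 2:1, 3:2, 4:1, 5:1, 6:3}
Step 1: smallest deg-1 vertex = 2, p_1 = 1. Add edge {1,2}. Now deg[2]=0, deg[1]=1.
Step 2: smallest deg-1 vertex = 1, p_2 = 3. Add edge {1,3}. Now deg[1]=0, deg[3]=1.
Step 3: smallest deg-1 vertex = 3, p_3 = 6. Add edge {3,6}. Now deg[3]=0, deg[6]=2.
Step 4: smallest deg-1 vertex = 4, p_4 = 6. Add edge {4,6}. Now deg[4]=0, deg[6]=1.
Final: two remaining deg-1 vertices are 5, 6. Add edge {5,6}.

Answer: 1 2
1 3
3 6
4 6
5 6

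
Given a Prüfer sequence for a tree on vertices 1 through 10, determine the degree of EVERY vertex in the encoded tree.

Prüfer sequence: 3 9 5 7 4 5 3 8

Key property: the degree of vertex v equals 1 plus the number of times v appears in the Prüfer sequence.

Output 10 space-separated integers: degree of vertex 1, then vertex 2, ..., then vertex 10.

p_1 = 3: count[3] becomes 1
p_2 = 9: count[9] becomes 1
p_3 = 5: count[5] becomes 1
p_4 = 7: count[7] becomes 1
p_5 = 4: count[4] becomes 1
p_6 = 5: count[5] becomes 2
p_7 = 3: count[3] becomes 2
p_8 = 8: count[8] becomes 1
Degrees (1 + count): deg[1]=1+0=1, deg[2]=1+0=1, deg[3]=1+2=3, deg[4]=1+1=2, deg[5]=1+2=3, deg[6]=1+0=1, deg[7]=1+1=2, deg[8]=1+1=2, deg[9]=1+1=2, deg[10]=1+0=1

Answer: 1 1 3 2 3 1 2 2 2 1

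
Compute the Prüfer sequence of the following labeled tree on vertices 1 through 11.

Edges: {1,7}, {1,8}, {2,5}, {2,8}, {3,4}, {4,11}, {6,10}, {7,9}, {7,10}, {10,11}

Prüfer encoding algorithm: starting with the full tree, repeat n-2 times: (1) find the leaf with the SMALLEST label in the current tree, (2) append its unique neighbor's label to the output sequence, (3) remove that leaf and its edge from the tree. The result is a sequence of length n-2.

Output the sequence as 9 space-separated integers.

Answer: 4 11 2 8 10 1 7 7 10

Derivation:
Step 1: leaves = {3,5,6,9}. Remove smallest leaf 3, emit neighbor 4.
Step 2: leaves = {4,5,6,9}. Remove smallest leaf 4, emit neighbor 11.
Step 3: leaves = {5,6,9,11}. Remove smallest leaf 5, emit neighbor 2.
Step 4: leaves = {2,6,9,11}. Remove smallest leaf 2, emit neighbor 8.
Step 5: leaves = {6,8,9,11}. Remove smallest leaf 6, emit neighbor 10.
Step 6: leaves = {8,9,11}. Remove smallest leaf 8, emit neighbor 1.
Step 7: leaves = {1,9,11}. Remove smallest leaf 1, emit neighbor 7.
Step 8: leaves = {9,11}. Remove smallest leaf 9, emit neighbor 7.
Step 9: leaves = {7,11}. Remove smallest leaf 7, emit neighbor 10.
Done: 2 vertices remain (10, 11). Sequence = [4 11 2 8 10 1 7 7 10]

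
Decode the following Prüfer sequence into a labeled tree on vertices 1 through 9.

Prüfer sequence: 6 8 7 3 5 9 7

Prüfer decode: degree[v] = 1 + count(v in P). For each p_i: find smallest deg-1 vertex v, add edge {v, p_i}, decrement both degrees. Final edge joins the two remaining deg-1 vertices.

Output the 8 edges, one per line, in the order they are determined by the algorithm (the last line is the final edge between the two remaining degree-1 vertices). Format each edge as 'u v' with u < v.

Initial degrees: {1:1, 2:1, 3:2, 4:1, 5:2, 6:2, 7:3, 8:2, 9:2}
Step 1: smallest deg-1 vertex = 1, p_1 = 6. Add edge {1,6}. Now deg[1]=0, deg[6]=1.
Step 2: smallest deg-1 vertex = 2, p_2 = 8. Add edge {2,8}. Now deg[2]=0, deg[8]=1.
Step 3: smallest deg-1 vertex = 4, p_3 = 7. Add edge {4,7}. Now deg[4]=0, deg[7]=2.
Step 4: smallest deg-1 vertex = 6, p_4 = 3. Add edge {3,6}. Now deg[6]=0, deg[3]=1.
Step 5: smallest deg-1 vertex = 3, p_5 = 5. Add edge {3,5}. Now deg[3]=0, deg[5]=1.
Step 6: smallest deg-1 vertex = 5, p_6 = 9. Add edge {5,9}. Now deg[5]=0, deg[9]=1.
Step 7: smallest deg-1 vertex = 8, p_7 = 7. Add edge {7,8}. Now deg[8]=0, deg[7]=1.
Final: two remaining deg-1 vertices are 7, 9. Add edge {7,9}.

Answer: 1 6
2 8
4 7
3 6
3 5
5 9
7 8
7 9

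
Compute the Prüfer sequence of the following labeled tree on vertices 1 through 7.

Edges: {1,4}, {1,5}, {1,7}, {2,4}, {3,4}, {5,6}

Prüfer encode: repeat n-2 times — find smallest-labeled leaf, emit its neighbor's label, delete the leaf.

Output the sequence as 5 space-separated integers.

Answer: 4 4 1 5 1

Derivation:
Step 1: leaves = {2,3,6,7}. Remove smallest leaf 2, emit neighbor 4.
Step 2: leaves = {3,6,7}. Remove smallest leaf 3, emit neighbor 4.
Step 3: leaves = {4,6,7}. Remove smallest leaf 4, emit neighbor 1.
Step 4: leaves = {6,7}. Remove smallest leaf 6, emit neighbor 5.
Step 5: leaves = {5,7}. Remove smallest leaf 5, emit neighbor 1.
Done: 2 vertices remain (1, 7). Sequence = [4 4 1 5 1]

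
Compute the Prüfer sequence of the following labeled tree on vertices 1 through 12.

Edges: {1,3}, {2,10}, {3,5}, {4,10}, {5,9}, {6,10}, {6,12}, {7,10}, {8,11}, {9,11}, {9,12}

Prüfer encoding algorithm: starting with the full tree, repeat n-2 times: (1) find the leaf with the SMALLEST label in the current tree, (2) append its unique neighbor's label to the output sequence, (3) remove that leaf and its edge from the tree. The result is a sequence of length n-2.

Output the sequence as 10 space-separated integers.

Step 1: leaves = {1,2,4,7,8}. Remove smallest leaf 1, emit neighbor 3.
Step 2: leaves = {2,3,4,7,8}. Remove smallest leaf 2, emit neighbor 10.
Step 3: leaves = {3,4,7,8}. Remove smallest leaf 3, emit neighbor 5.
Step 4: leaves = {4,5,7,8}. Remove smallest leaf 4, emit neighbor 10.
Step 5: leaves = {5,7,8}. Remove smallest leaf 5, emit neighbor 9.
Step 6: leaves = {7,8}. Remove smallest leaf 7, emit neighbor 10.
Step 7: leaves = {8,10}. Remove smallest leaf 8, emit neighbor 11.
Step 8: leaves = {10,11}. Remove smallest leaf 10, emit neighbor 6.
Step 9: leaves = {6,11}. Remove smallest leaf 6, emit neighbor 12.
Step 10: leaves = {11,12}. Remove smallest leaf 11, emit neighbor 9.
Done: 2 vertices remain (9, 12). Sequence = [3 10 5 10 9 10 11 6 12 9]

Answer: 3 10 5 10 9 10 11 6 12 9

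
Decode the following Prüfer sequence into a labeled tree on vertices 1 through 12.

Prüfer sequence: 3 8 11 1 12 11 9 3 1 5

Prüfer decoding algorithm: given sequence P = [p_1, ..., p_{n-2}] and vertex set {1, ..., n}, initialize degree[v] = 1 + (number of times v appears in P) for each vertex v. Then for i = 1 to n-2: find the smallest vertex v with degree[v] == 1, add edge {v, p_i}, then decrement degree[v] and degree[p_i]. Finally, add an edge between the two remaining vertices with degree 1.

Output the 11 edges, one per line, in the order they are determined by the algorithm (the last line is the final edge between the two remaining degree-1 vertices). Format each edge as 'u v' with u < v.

Answer: 2 3
4 8
6 11
1 7
8 12
10 11
9 11
3 9
1 3
1 5
5 12

Derivation:
Initial degrees: {1:3, 2:1, 3:3, 4:1, 5:2, 6:1, 7:1, 8:2, 9:2, 10:1, 11:3, 12:2}
Step 1: smallest deg-1 vertex = 2, p_1 = 3. Add edge {2,3}. Now deg[2]=0, deg[3]=2.
Step 2: smallest deg-1 vertex = 4, p_2 = 8. Add edge {4,8}. Now deg[4]=0, deg[8]=1.
Step 3: smallest deg-1 vertex = 6, p_3 = 11. Add edge {6,11}. Now deg[6]=0, deg[11]=2.
Step 4: smallest deg-1 vertex = 7, p_4 = 1. Add edge {1,7}. Now deg[7]=0, deg[1]=2.
Step 5: smallest deg-1 vertex = 8, p_5 = 12. Add edge {8,12}. Now deg[8]=0, deg[12]=1.
Step 6: smallest deg-1 vertex = 10, p_6 = 11. Add edge {10,11}. Now deg[10]=0, deg[11]=1.
Step 7: smallest deg-1 vertex = 11, p_7 = 9. Add edge {9,11}. Now deg[11]=0, deg[9]=1.
Step 8: smallest deg-1 vertex = 9, p_8 = 3. Add edge {3,9}. Now deg[9]=0, deg[3]=1.
Step 9: smallest deg-1 vertex = 3, p_9 = 1. Add edge {1,3}. Now deg[3]=0, deg[1]=1.
Step 10: smallest deg-1 vertex = 1, p_10 = 5. Add edge {1,5}. Now deg[1]=0, deg[5]=1.
Final: two remaining deg-1 vertices are 5, 12. Add edge {5,12}.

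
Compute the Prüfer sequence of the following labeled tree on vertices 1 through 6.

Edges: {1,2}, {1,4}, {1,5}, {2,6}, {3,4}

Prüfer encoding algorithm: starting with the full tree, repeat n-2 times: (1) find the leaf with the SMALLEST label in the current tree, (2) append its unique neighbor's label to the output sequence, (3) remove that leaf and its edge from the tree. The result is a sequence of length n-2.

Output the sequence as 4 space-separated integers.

Answer: 4 1 1 2

Derivation:
Step 1: leaves = {3,5,6}. Remove smallest leaf 3, emit neighbor 4.
Step 2: leaves = {4,5,6}. Remove smallest leaf 4, emit neighbor 1.
Step 3: leaves = {5,6}. Remove smallest leaf 5, emit neighbor 1.
Step 4: leaves = {1,6}. Remove smallest leaf 1, emit neighbor 2.
Done: 2 vertices remain (2, 6). Sequence = [4 1 1 2]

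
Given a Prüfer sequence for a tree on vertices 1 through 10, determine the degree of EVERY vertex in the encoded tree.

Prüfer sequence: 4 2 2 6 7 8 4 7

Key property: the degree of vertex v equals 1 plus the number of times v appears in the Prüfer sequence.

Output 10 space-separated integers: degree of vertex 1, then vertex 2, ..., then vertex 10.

Answer: 1 3 1 3 1 2 3 2 1 1

Derivation:
p_1 = 4: count[4] becomes 1
p_2 = 2: count[2] becomes 1
p_3 = 2: count[2] becomes 2
p_4 = 6: count[6] becomes 1
p_5 = 7: count[7] becomes 1
p_6 = 8: count[8] becomes 1
p_7 = 4: count[4] becomes 2
p_8 = 7: count[7] becomes 2
Degrees (1 + count): deg[1]=1+0=1, deg[2]=1+2=3, deg[3]=1+0=1, deg[4]=1+2=3, deg[5]=1+0=1, deg[6]=1+1=2, deg[7]=1+2=3, deg[8]=1+1=2, deg[9]=1+0=1, deg[10]=1+0=1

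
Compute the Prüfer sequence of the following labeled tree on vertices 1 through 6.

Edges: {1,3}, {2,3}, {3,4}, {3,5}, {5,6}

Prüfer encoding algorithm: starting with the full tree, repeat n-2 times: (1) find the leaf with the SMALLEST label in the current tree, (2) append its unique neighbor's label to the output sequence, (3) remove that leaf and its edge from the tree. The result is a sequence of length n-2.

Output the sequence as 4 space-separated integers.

Step 1: leaves = {1,2,4,6}. Remove smallest leaf 1, emit neighbor 3.
Step 2: leaves = {2,4,6}. Remove smallest leaf 2, emit neighbor 3.
Step 3: leaves = {4,6}. Remove smallest leaf 4, emit neighbor 3.
Step 4: leaves = {3,6}. Remove smallest leaf 3, emit neighbor 5.
Done: 2 vertices remain (5, 6). Sequence = [3 3 3 5]

Answer: 3 3 3 5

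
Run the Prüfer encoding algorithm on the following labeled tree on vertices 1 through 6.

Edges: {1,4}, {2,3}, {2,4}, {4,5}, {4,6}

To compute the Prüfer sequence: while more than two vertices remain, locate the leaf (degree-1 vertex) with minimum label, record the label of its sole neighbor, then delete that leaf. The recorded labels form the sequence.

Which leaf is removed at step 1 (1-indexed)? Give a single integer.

Answer: 1

Derivation:
Step 1: current leaves = {1,3,5,6}. Remove leaf 1 (neighbor: 4).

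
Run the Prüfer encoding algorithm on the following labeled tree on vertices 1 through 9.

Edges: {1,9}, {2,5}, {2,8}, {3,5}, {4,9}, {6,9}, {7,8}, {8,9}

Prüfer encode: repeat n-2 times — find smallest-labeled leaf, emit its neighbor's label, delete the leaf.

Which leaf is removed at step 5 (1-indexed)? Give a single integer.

Step 1: current leaves = {1,3,4,6,7}. Remove leaf 1 (neighbor: 9).
Step 2: current leaves = {3,4,6,7}. Remove leaf 3 (neighbor: 5).
Step 3: current leaves = {4,5,6,7}. Remove leaf 4 (neighbor: 9).
Step 4: current leaves = {5,6,7}. Remove leaf 5 (neighbor: 2).
Step 5: current leaves = {2,6,7}. Remove leaf 2 (neighbor: 8).

Answer: 2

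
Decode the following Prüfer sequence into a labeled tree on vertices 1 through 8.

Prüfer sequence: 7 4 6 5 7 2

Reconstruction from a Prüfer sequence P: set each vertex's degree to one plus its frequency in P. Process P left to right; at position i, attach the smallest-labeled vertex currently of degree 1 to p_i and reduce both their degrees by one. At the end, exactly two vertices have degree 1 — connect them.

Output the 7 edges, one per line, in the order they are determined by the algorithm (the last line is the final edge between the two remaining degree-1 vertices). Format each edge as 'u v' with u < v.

Initial degrees: {1:1, 2:2, 3:1, 4:2, 5:2, 6:2, 7:3, 8:1}
Step 1: smallest deg-1 vertex = 1, p_1 = 7. Add edge {1,7}. Now deg[1]=0, deg[7]=2.
Step 2: smallest deg-1 vertex = 3, p_2 = 4. Add edge {3,4}. Now deg[3]=0, deg[4]=1.
Step 3: smallest deg-1 vertex = 4, p_3 = 6. Add edge {4,6}. Now deg[4]=0, deg[6]=1.
Step 4: smallest deg-1 vertex = 6, p_4 = 5. Add edge {5,6}. Now deg[6]=0, deg[5]=1.
Step 5: smallest deg-1 vertex = 5, p_5 = 7. Add edge {5,7}. Now deg[5]=0, deg[7]=1.
Step 6: smallest deg-1 vertex = 7, p_6 = 2. Add edge {2,7}. Now deg[7]=0, deg[2]=1.
Final: two remaining deg-1 vertices are 2, 8. Add edge {2,8}.

Answer: 1 7
3 4
4 6
5 6
5 7
2 7
2 8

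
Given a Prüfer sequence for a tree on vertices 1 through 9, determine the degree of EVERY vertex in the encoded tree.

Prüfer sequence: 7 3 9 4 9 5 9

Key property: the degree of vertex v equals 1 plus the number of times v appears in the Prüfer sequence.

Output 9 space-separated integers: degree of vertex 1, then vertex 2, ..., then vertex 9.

p_1 = 7: count[7] becomes 1
p_2 = 3: count[3] becomes 1
p_3 = 9: count[9] becomes 1
p_4 = 4: count[4] becomes 1
p_5 = 9: count[9] becomes 2
p_6 = 5: count[5] becomes 1
p_7 = 9: count[9] becomes 3
Degrees (1 + count): deg[1]=1+0=1, deg[2]=1+0=1, deg[3]=1+1=2, deg[4]=1+1=2, deg[5]=1+1=2, deg[6]=1+0=1, deg[7]=1+1=2, deg[8]=1+0=1, deg[9]=1+3=4

Answer: 1 1 2 2 2 1 2 1 4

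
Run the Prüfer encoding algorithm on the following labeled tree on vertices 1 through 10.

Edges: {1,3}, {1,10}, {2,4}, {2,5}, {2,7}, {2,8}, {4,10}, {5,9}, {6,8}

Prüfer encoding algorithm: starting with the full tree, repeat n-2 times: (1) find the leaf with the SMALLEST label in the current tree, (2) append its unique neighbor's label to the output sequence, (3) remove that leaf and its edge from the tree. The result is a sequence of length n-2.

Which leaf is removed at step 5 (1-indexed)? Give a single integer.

Answer: 8

Derivation:
Step 1: current leaves = {3,6,7,9}. Remove leaf 3 (neighbor: 1).
Step 2: current leaves = {1,6,7,9}. Remove leaf 1 (neighbor: 10).
Step 3: current leaves = {6,7,9,10}. Remove leaf 6 (neighbor: 8).
Step 4: current leaves = {7,8,9,10}. Remove leaf 7 (neighbor: 2).
Step 5: current leaves = {8,9,10}. Remove leaf 8 (neighbor: 2).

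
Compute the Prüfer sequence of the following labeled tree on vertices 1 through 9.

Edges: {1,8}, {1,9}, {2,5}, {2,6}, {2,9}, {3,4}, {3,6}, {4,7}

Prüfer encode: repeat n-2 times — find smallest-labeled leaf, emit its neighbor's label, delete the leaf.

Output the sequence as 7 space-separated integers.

Step 1: leaves = {5,7,8}. Remove smallest leaf 5, emit neighbor 2.
Step 2: leaves = {7,8}. Remove smallest leaf 7, emit neighbor 4.
Step 3: leaves = {4,8}. Remove smallest leaf 4, emit neighbor 3.
Step 4: leaves = {3,8}. Remove smallest leaf 3, emit neighbor 6.
Step 5: leaves = {6,8}. Remove smallest leaf 6, emit neighbor 2.
Step 6: leaves = {2,8}. Remove smallest leaf 2, emit neighbor 9.
Step 7: leaves = {8,9}. Remove smallest leaf 8, emit neighbor 1.
Done: 2 vertices remain (1, 9). Sequence = [2 4 3 6 2 9 1]

Answer: 2 4 3 6 2 9 1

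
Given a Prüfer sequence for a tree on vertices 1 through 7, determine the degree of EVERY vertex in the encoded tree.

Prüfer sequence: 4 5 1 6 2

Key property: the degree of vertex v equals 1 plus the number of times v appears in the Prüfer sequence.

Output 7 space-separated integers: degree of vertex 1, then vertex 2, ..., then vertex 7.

Answer: 2 2 1 2 2 2 1

Derivation:
p_1 = 4: count[4] becomes 1
p_2 = 5: count[5] becomes 1
p_3 = 1: count[1] becomes 1
p_4 = 6: count[6] becomes 1
p_5 = 2: count[2] becomes 1
Degrees (1 + count): deg[1]=1+1=2, deg[2]=1+1=2, deg[3]=1+0=1, deg[4]=1+1=2, deg[5]=1+1=2, deg[6]=1+1=2, deg[7]=1+0=1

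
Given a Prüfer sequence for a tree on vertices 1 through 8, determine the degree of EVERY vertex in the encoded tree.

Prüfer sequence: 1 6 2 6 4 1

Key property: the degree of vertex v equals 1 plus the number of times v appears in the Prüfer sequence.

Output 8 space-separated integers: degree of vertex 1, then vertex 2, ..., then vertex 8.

p_1 = 1: count[1] becomes 1
p_2 = 6: count[6] becomes 1
p_3 = 2: count[2] becomes 1
p_4 = 6: count[6] becomes 2
p_5 = 4: count[4] becomes 1
p_6 = 1: count[1] becomes 2
Degrees (1 + count): deg[1]=1+2=3, deg[2]=1+1=2, deg[3]=1+0=1, deg[4]=1+1=2, deg[5]=1+0=1, deg[6]=1+2=3, deg[7]=1+0=1, deg[8]=1+0=1

Answer: 3 2 1 2 1 3 1 1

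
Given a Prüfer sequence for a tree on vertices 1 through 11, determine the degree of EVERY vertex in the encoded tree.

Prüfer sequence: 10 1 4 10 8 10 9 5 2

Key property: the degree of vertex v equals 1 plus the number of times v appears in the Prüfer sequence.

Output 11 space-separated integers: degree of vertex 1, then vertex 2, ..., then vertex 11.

Answer: 2 2 1 2 2 1 1 2 2 4 1

Derivation:
p_1 = 10: count[10] becomes 1
p_2 = 1: count[1] becomes 1
p_3 = 4: count[4] becomes 1
p_4 = 10: count[10] becomes 2
p_5 = 8: count[8] becomes 1
p_6 = 10: count[10] becomes 3
p_7 = 9: count[9] becomes 1
p_8 = 5: count[5] becomes 1
p_9 = 2: count[2] becomes 1
Degrees (1 + count): deg[1]=1+1=2, deg[2]=1+1=2, deg[3]=1+0=1, deg[4]=1+1=2, deg[5]=1+1=2, deg[6]=1+0=1, deg[7]=1+0=1, deg[8]=1+1=2, deg[9]=1+1=2, deg[10]=1+3=4, deg[11]=1+0=1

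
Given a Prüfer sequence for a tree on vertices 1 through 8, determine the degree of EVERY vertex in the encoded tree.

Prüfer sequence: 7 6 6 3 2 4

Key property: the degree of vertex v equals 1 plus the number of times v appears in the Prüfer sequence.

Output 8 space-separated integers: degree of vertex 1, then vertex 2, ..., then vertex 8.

Answer: 1 2 2 2 1 3 2 1

Derivation:
p_1 = 7: count[7] becomes 1
p_2 = 6: count[6] becomes 1
p_3 = 6: count[6] becomes 2
p_4 = 3: count[3] becomes 1
p_5 = 2: count[2] becomes 1
p_6 = 4: count[4] becomes 1
Degrees (1 + count): deg[1]=1+0=1, deg[2]=1+1=2, deg[3]=1+1=2, deg[4]=1+1=2, deg[5]=1+0=1, deg[6]=1+2=3, deg[7]=1+1=2, deg[8]=1+0=1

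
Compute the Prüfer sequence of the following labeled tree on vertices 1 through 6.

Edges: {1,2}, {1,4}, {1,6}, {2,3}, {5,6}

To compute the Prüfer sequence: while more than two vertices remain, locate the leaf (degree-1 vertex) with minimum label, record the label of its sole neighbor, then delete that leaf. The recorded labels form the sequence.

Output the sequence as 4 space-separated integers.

Answer: 2 1 1 6

Derivation:
Step 1: leaves = {3,4,5}. Remove smallest leaf 3, emit neighbor 2.
Step 2: leaves = {2,4,5}. Remove smallest leaf 2, emit neighbor 1.
Step 3: leaves = {4,5}. Remove smallest leaf 4, emit neighbor 1.
Step 4: leaves = {1,5}. Remove smallest leaf 1, emit neighbor 6.
Done: 2 vertices remain (5, 6). Sequence = [2 1 1 6]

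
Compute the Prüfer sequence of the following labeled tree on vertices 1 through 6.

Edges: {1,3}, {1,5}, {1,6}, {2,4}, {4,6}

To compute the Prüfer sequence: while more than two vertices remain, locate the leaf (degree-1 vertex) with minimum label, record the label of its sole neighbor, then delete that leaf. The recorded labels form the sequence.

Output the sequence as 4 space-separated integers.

Answer: 4 1 6 1

Derivation:
Step 1: leaves = {2,3,5}. Remove smallest leaf 2, emit neighbor 4.
Step 2: leaves = {3,4,5}. Remove smallest leaf 3, emit neighbor 1.
Step 3: leaves = {4,5}. Remove smallest leaf 4, emit neighbor 6.
Step 4: leaves = {5,6}. Remove smallest leaf 5, emit neighbor 1.
Done: 2 vertices remain (1, 6). Sequence = [4 1 6 1]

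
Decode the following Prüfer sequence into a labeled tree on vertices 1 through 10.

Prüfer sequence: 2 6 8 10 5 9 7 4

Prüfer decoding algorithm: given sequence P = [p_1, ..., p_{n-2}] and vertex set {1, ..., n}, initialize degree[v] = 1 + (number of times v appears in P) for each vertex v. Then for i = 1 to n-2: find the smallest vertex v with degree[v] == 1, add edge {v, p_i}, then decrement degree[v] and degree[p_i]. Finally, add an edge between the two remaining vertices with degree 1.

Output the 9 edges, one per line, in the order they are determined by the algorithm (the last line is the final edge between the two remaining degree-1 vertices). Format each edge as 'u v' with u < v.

Initial degrees: {1:1, 2:2, 3:1, 4:2, 5:2, 6:2, 7:2, 8:2, 9:2, 10:2}
Step 1: smallest deg-1 vertex = 1, p_1 = 2. Add edge {1,2}. Now deg[1]=0, deg[2]=1.
Step 2: smallest deg-1 vertex = 2, p_2 = 6. Add edge {2,6}. Now deg[2]=0, deg[6]=1.
Step 3: smallest deg-1 vertex = 3, p_3 = 8. Add edge {3,8}. Now deg[3]=0, deg[8]=1.
Step 4: smallest deg-1 vertex = 6, p_4 = 10. Add edge {6,10}. Now deg[6]=0, deg[10]=1.
Step 5: smallest deg-1 vertex = 8, p_5 = 5. Add edge {5,8}. Now deg[8]=0, deg[5]=1.
Step 6: smallest deg-1 vertex = 5, p_6 = 9. Add edge {5,9}. Now deg[5]=0, deg[9]=1.
Step 7: smallest deg-1 vertex = 9, p_7 = 7. Add edge {7,9}. Now deg[9]=0, deg[7]=1.
Step 8: smallest deg-1 vertex = 7, p_8 = 4. Add edge {4,7}. Now deg[7]=0, deg[4]=1.
Final: two remaining deg-1 vertices are 4, 10. Add edge {4,10}.

Answer: 1 2
2 6
3 8
6 10
5 8
5 9
7 9
4 7
4 10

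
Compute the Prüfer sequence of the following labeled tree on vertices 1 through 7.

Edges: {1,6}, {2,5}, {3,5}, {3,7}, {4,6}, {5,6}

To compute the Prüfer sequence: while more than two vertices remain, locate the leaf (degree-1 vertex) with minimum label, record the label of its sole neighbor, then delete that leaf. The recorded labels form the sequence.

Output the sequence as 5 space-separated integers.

Answer: 6 5 6 5 3

Derivation:
Step 1: leaves = {1,2,4,7}. Remove smallest leaf 1, emit neighbor 6.
Step 2: leaves = {2,4,7}. Remove smallest leaf 2, emit neighbor 5.
Step 3: leaves = {4,7}. Remove smallest leaf 4, emit neighbor 6.
Step 4: leaves = {6,7}. Remove smallest leaf 6, emit neighbor 5.
Step 5: leaves = {5,7}. Remove smallest leaf 5, emit neighbor 3.
Done: 2 vertices remain (3, 7). Sequence = [6 5 6 5 3]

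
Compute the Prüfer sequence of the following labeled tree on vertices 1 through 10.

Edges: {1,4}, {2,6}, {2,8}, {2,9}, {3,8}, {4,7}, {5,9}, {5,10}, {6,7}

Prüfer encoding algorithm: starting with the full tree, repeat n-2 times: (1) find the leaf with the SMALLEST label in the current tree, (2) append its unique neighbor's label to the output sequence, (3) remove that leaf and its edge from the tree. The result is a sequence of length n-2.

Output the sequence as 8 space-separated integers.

Step 1: leaves = {1,3,10}. Remove smallest leaf 1, emit neighbor 4.
Step 2: leaves = {3,4,10}. Remove smallest leaf 3, emit neighbor 8.
Step 3: leaves = {4,8,10}. Remove smallest leaf 4, emit neighbor 7.
Step 4: leaves = {7,8,10}. Remove smallest leaf 7, emit neighbor 6.
Step 5: leaves = {6,8,10}. Remove smallest leaf 6, emit neighbor 2.
Step 6: leaves = {8,10}. Remove smallest leaf 8, emit neighbor 2.
Step 7: leaves = {2,10}. Remove smallest leaf 2, emit neighbor 9.
Step 8: leaves = {9,10}. Remove smallest leaf 9, emit neighbor 5.
Done: 2 vertices remain (5, 10). Sequence = [4 8 7 6 2 2 9 5]

Answer: 4 8 7 6 2 2 9 5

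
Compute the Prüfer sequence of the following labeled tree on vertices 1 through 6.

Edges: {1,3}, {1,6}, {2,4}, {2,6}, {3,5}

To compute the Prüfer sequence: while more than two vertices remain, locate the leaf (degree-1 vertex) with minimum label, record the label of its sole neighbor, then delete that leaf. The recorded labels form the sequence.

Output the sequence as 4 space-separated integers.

Answer: 2 6 3 1

Derivation:
Step 1: leaves = {4,5}. Remove smallest leaf 4, emit neighbor 2.
Step 2: leaves = {2,5}. Remove smallest leaf 2, emit neighbor 6.
Step 3: leaves = {5,6}. Remove smallest leaf 5, emit neighbor 3.
Step 4: leaves = {3,6}. Remove smallest leaf 3, emit neighbor 1.
Done: 2 vertices remain (1, 6). Sequence = [2 6 3 1]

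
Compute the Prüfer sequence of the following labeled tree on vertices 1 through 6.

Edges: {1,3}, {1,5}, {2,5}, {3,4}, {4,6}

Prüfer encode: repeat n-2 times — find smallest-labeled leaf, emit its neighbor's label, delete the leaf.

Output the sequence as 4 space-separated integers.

Answer: 5 1 3 4

Derivation:
Step 1: leaves = {2,6}. Remove smallest leaf 2, emit neighbor 5.
Step 2: leaves = {5,6}. Remove smallest leaf 5, emit neighbor 1.
Step 3: leaves = {1,6}. Remove smallest leaf 1, emit neighbor 3.
Step 4: leaves = {3,6}. Remove smallest leaf 3, emit neighbor 4.
Done: 2 vertices remain (4, 6). Sequence = [5 1 3 4]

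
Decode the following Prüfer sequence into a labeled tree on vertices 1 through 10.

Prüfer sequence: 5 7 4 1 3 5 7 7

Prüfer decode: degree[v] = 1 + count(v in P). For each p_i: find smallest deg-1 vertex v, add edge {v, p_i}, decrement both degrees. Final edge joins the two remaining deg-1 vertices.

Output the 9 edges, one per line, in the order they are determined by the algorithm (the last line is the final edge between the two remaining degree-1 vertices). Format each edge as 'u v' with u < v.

Answer: 2 5
6 7
4 8
1 4
1 3
3 5
5 7
7 9
7 10

Derivation:
Initial degrees: {1:2, 2:1, 3:2, 4:2, 5:3, 6:1, 7:4, 8:1, 9:1, 10:1}
Step 1: smallest deg-1 vertex = 2, p_1 = 5. Add edge {2,5}. Now deg[2]=0, deg[5]=2.
Step 2: smallest deg-1 vertex = 6, p_2 = 7. Add edge {6,7}. Now deg[6]=0, deg[7]=3.
Step 3: smallest deg-1 vertex = 8, p_3 = 4. Add edge {4,8}. Now deg[8]=0, deg[4]=1.
Step 4: smallest deg-1 vertex = 4, p_4 = 1. Add edge {1,4}. Now deg[4]=0, deg[1]=1.
Step 5: smallest deg-1 vertex = 1, p_5 = 3. Add edge {1,3}. Now deg[1]=0, deg[3]=1.
Step 6: smallest deg-1 vertex = 3, p_6 = 5. Add edge {3,5}. Now deg[3]=0, deg[5]=1.
Step 7: smallest deg-1 vertex = 5, p_7 = 7. Add edge {5,7}. Now deg[5]=0, deg[7]=2.
Step 8: smallest deg-1 vertex = 9, p_8 = 7. Add edge {7,9}. Now deg[9]=0, deg[7]=1.
Final: two remaining deg-1 vertices are 7, 10. Add edge {7,10}.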